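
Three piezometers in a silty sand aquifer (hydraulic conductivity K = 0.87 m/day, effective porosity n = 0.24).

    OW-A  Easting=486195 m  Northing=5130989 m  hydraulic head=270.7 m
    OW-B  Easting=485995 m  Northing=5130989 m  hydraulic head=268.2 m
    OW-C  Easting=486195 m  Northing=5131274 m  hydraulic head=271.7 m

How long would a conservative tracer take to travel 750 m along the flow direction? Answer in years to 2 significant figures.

∂h/∂x = (268.2 − 270.7) / (485995 − 486195) = +0.01250
∂h/∂y = (271.7 − 270.7) / (5131274 − 5130989) = +0.003509
|∇h| = √(0.01250² + 0.003509²) = 0.01298
Seepage velocity v = K·i/n = 0.87 × 0.01298 / 0.24 = 0.04705 m/day.
t = 750 / 0.04705 = 1.594e+04 days = 43.6 years.

44 years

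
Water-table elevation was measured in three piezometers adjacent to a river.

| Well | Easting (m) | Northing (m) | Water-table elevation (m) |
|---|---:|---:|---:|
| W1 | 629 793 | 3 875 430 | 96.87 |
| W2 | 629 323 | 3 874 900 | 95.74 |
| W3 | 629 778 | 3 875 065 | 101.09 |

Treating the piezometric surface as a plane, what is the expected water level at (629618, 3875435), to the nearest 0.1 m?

94.0 m

Taking W1 as reference: W2−W1 = (-470, -530, -1.13); W3−W1 = (-15, -365, +4.22).
Determinant of the coordinate differences = (-470)·(-365) − (-15)·(-530) = 163600.
∂h/∂x = [(-1.13)·(-365) − (+4.22)·(-530)] / 163600 = +0.01619
∂h/∂y = [(-470)·(+4.22) − (-15)·(-1.13)] / 163600 = -0.01223
h(629618, 3875435) = 96.87 + (+0.01619)·(-175) + (-0.01223)·(5) = 96.87 -2.834 -0.061 = 93.975 m.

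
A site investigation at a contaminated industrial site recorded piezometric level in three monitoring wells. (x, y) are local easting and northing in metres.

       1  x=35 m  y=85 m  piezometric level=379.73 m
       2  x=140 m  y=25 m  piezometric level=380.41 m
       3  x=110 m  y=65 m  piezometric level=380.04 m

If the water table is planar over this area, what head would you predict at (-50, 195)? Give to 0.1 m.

Taking 1 as reference: 2−1 = (105, -60, +0.68); 3−1 = (75, -20, +0.31).
Determinant of the coordinate differences = 105·(-20) − 75·(-60) = 2400.
∂h/∂x = [(+0.68)·(-20) − (+0.31)·(-60)] / 2400 = +0.002083
∂h/∂y = [105·(+0.31) − 75·(+0.68)] / 2400 = -0.007688
h(-50, 195) = 379.73 + (+0.002083)·(-85) + (-0.007688)·(110) = 379.73 -0.177 -0.846 = 378.707 m.

378.7 m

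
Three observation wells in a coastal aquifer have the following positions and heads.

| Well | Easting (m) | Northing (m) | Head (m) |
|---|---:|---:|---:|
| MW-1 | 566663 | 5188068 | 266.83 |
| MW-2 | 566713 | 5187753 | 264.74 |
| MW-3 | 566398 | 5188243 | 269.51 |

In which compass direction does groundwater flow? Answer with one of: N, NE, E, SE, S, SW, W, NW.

Taking MW-1 as reference: MW-2−MW-1 = (50, -315, -2.09); MW-3−MW-1 = (-265, 175, +2.68).
Solve a·Δx + b·Δy = Δh: det = 50·175 − (-265)·(-315) = -74725.
∂h/∂x = [(-2.09)·175 − (+2.68)·(-315)] / -74725 = -0.006403
∂h/∂y = [50·(+2.68) − (-265)·(-2.09)] / -74725 = +0.005619
Flow = −∇h = (+0.006403 east, -0.005619 north), which points southeast.

SE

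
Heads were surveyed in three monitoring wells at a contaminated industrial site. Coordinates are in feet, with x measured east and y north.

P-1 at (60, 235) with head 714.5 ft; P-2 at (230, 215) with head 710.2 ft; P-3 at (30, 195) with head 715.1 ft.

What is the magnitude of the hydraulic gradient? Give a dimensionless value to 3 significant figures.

0.0251

With h = a·x + b·y + c and P-1 as origin, the differences give:
  170·a + (-20)·b = -4.3
  (-30)·a + (-40)·b = +0.6
Eliminate b (×(-40) and ×(-20), subtract): -7400·a = 184.00 → a = ∂h/∂x = -0.02486
Back-substitute: b = ∂h/∂y = +0.003649.
|∇h| = √(-0.02486² + 0.003649²) = 0.02513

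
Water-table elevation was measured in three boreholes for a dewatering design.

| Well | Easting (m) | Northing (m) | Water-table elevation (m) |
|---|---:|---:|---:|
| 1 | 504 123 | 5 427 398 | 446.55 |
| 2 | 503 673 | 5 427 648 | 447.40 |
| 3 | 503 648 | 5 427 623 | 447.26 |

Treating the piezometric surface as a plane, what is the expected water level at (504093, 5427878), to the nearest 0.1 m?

448.8 m

With h = a·x + b·y + c and 1 as origin, the differences give:
  (-450)·a + 250·b = +0.85
  (-475)·a + 225·b = +0.71
Eliminate b (×225 and ×250, subtract): 17500·a = 13.750 → a = ∂h/∂x = +0.0007857
Back-substitute: b = ∂h/∂y = +0.004814.
h(504093, 5427878) = 446.55 + (+0.0007857)·(-30) + (+0.004814)·(480) = 446.55 -0.024 +2.311 = 448.837 m.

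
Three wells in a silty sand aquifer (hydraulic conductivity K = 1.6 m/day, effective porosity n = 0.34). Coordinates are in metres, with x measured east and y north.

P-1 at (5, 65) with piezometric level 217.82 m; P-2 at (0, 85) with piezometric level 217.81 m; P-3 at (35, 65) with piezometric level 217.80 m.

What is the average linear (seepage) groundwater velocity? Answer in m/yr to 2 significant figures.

Taking P-1 as reference: P-2−P-1 = (-5, 20, -0.01); P-3−P-1 = (30, 0, -0.02).
Determinant of the coordinate differences = (-5)·0 − 30·20 = -600.
∂h/∂x = [(-0.01)·0 − (-0.02)·20] / -600 = -0.0006667
∂h/∂y = [(-5)·(-0.02) − 30·(-0.01)] / -600 = -0.0006667
|∇h| = √(-0.0006667² + -0.0006667²) = 0.0009429
Seepage velocity v = K·i/n = 1.6 × 0.0009429 / 0.34 = 0.004437 m/day = 1.621 m/yr.

1.6 m/yr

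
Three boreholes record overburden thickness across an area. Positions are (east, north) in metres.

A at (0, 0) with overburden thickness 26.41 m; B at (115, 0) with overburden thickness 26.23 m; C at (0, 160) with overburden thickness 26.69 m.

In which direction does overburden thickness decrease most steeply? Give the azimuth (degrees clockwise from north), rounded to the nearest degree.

138°

∂d/∂x = (26.23 − 26.41) / (115 − 0) = -0.001565
∂d/∂y = (26.69 − 26.41) / (160 − 0) = +0.001750
Steepest decrease is along −∇f: components (+0.001565 E, -0.001750 N).
Azimuth = atan2(+0.001565, -0.001750) = 138.2° ≈ 138°.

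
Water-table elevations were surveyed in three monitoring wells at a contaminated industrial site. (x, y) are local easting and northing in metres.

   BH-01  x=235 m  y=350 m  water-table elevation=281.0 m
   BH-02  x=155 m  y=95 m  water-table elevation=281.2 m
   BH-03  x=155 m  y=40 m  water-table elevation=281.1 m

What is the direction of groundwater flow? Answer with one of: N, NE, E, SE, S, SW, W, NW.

Differences from BH-01: to BH-02 (Δx, Δy, Δh) = (-80, -255, +0.2); to BH-03 = (-80, -310, +0.1).
Solve a·Δx + b·Δy = Δh: det = (-80)·(-310) − (-80)·(-255) = 4400.
∂h/∂x = [(+0.2)·(-310) − (+0.1)·(-255)] / 4400 = -0.008295
∂h/∂y = [(-80)·(+0.1) − (-80)·(+0.2)] / 4400 = +0.001818
Flow = −∇h = (+0.008295 east, -0.001818 north), which points east.

E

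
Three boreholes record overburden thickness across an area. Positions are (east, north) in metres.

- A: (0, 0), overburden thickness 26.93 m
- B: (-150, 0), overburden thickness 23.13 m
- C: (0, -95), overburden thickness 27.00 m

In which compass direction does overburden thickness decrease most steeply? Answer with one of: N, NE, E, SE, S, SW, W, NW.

∂d/∂x = (23.13 − 26.93) / (-150 − 0) = +0.02533
∂d/∂y = (27.00 − 26.93) / (-95 − 0) = -0.0007368
Steepest decrease is along −∇f = (-0.02533 E, +0.0007368 N) → west.

W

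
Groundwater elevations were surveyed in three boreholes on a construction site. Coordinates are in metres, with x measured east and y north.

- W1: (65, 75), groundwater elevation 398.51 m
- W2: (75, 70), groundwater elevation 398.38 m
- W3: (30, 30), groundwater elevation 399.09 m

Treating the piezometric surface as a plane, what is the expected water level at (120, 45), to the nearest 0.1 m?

Taking W1 as reference: W2−W1 = (10, -5, -0.13); W3−W1 = (-35, -45, +0.58).
Determinant of the coordinate differences = 10·(-45) − (-35)·(-5) = -625.
∂h/∂x = [(-0.13)·(-45) − (+0.58)·(-5)] / -625 = -0.01400
∂h/∂y = [10·(+0.58) − (-35)·(-0.13)] / -625 = -0.002000
h(120, 45) = 398.51 + (-0.01400)·(55) + (-0.002000)·(-30) = 398.51 -0.770 +0.060 = 397.800 m.

397.8 m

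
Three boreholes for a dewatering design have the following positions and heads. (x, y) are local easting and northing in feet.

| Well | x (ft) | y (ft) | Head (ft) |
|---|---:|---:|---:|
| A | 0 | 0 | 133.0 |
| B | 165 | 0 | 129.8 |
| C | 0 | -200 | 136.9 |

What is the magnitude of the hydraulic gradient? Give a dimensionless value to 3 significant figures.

0.0275

∂h/∂x = (129.8 − 133.0) / (165 − 0) = -0.01939
∂h/∂y = (136.9 − 133.0) / (-200 − 0) = -0.01950
|∇h| = √(-0.01939² + -0.01950²) = 0.0275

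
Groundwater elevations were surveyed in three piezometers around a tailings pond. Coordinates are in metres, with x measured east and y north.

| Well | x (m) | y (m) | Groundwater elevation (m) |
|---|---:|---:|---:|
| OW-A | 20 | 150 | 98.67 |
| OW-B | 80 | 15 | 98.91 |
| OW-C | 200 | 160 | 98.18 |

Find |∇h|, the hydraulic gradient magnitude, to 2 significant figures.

Taking OW-A as reference: OW-B−OW-A = (60, -135, +0.24); OW-C−OW-A = (180, 10, -0.49).
Solve a·Δx + b·Δy = Δh: det = 60·10 − 180·(-135) = 24900.
∂h/∂x = [(+0.24)·10 − (-0.49)·(-135)] / 24900 = -0.002560
∂h/∂y = [60·(-0.49) − 180·(+0.24)] / 24900 = -0.002916
|∇h| = √(-0.002560² + -0.002916²) = 0.00388

0.0039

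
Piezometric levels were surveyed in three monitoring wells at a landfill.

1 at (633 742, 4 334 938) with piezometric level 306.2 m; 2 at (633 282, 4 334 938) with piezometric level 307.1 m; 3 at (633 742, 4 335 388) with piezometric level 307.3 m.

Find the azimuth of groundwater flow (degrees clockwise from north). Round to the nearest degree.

∂h/∂x = (307.1 − 306.2) / (633282 − 633742) = -0.001957
∂h/∂y = (307.3 − 306.2) / (4335388 − 4334938) = +0.002444
Flow direction (−∇h) has components (+0.001957 E, -0.002444 N).
Azimuth = atan2(E, N) = atan2(+0.001957, -0.002444) = 141.3° ≈ 141°.

141°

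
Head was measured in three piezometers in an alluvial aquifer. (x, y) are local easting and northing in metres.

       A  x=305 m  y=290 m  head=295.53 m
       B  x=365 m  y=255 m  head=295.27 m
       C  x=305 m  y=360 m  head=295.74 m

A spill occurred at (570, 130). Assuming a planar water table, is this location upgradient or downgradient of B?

downgradient

Taking A as reference: B−A = (60, -35, -0.26); C−A = (0, 70, +0.21).
Solve a·Δx + b·Δy = Δh: det = 60·70 − 0·(-35) = 4200.
∂h/∂x = [(-0.26)·70 − (+0.21)·(-35)] / 4200 = -0.002583
∂h/∂y = [60·(+0.21) − 0·(-0.26)] / 4200 = +0.003000
Head at (570, 130) = 295.53 + (-0.002583)·(265) + (+0.003000)·(-160) = 294.37 m.
That is lower than the 295.27 m at B, so the point is downgradient.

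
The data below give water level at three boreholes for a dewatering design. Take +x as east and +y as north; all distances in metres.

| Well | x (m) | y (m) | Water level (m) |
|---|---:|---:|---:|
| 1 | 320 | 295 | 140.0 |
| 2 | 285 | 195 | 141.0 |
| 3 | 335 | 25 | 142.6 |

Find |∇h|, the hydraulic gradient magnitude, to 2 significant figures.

Differences from 1: to 2 (Δx, Δy, Δh) = (-35, -100, +1.0); to 3 = (15, -270, +2.6).
Solve a·Δx + b·Δy = Δh: det = (-35)·(-270) − 15·(-100) = 10950.
∂h/∂x = [(+1.0)·(-270) − (+2.6)·(-100)] / 10950 = -0.0009132
∂h/∂y = [(-35)·(+2.6) − 15·(+1.0)] / 10950 = -0.009680
|∇h| = √(-0.0009132² + -0.009680²) = 0.009723

0.0097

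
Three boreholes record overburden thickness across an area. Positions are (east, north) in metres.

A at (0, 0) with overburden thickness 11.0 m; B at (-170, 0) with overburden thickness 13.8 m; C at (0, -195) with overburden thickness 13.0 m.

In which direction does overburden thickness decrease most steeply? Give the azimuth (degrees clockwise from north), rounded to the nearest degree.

∂d/∂x = (13.8 − 11.0) / (-170 − 0) = -0.01647
∂d/∂y = (13.0 − 11.0) / (-195 − 0) = -0.01026
Steepest decrease is along −∇f: components (+0.01647 E, +0.01026 N).
Azimuth = atan2(+0.01647, +0.01026) = 58.1° ≈ 058°.

058°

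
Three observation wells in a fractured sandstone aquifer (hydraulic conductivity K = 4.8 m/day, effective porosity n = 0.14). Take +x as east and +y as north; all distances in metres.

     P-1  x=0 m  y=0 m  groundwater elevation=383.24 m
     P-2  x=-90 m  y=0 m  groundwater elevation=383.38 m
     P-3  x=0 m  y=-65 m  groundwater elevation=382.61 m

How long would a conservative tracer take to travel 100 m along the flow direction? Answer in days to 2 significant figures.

∂h/∂x = (383.38 − 383.24) / (-90 − 0) = -0.001556
∂h/∂y = (382.61 − 383.24) / (-65 − 0) = +0.009692
|∇h| = √(-0.001556² + 0.009692²) = 0.009816
Seepage velocity v = K·i/n = 4.8 × 0.009816 / 0.14 = 0.3365 m/day.
t = 100 / 0.3365 = 297.2 days.

300 days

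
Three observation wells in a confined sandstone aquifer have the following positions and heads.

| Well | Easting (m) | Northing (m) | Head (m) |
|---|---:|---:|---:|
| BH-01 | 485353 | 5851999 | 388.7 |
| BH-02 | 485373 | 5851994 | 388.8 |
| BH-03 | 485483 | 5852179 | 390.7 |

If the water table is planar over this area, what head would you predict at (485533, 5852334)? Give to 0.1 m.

Differences from BH-01: to BH-02 (Δx, Δy, Δh) = (20, -5, +0.1); to BH-03 = (130, 180, +2.0).
Solve a·Δx + b·Δy = Δh: det = 20·180 − 130·(-5) = 4250.
∂h/∂x = [(+0.1)·180 − (+2.0)·(-5)] / 4250 = +0.006588
∂h/∂y = [20·(+2.0) − 130·(+0.1)] / 4250 = +0.006353
h(485533, 5852334) = 388.7 + (+0.006588)·(180) + (+0.006353)·(335) = 388.7 +1.186 +2.128 = 392.014 m.

392.0 m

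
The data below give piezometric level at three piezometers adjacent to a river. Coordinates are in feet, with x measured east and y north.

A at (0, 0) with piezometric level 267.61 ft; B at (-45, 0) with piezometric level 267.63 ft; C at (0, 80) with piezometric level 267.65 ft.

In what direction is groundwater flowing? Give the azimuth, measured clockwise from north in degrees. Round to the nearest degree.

138°

∂h/∂x = (267.63 − 267.61) / (-45 − 0) = -0.0004444
∂h/∂y = (267.65 − 267.61) / (80 − 0) = +0.0005000
Flow direction (−∇h) has components (+0.0004444 E, -0.0005000 N).
Azimuth = atan2(E, N) = atan2(+0.0004444, -0.0005000) = 138.4° ≈ 138°.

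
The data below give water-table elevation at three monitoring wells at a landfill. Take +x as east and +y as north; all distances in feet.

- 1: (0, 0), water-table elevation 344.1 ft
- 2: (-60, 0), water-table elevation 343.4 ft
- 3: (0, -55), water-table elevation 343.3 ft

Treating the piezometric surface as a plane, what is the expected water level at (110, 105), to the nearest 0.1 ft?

346.9 ft

∂h/∂x = (343.4 − 344.1) / (-60 − 0) = +0.01167
∂h/∂y = (343.3 − 344.1) / (-55 − 0) = +0.01455
h(110, 105) = 344.1 + (+0.01167)·(110) + (+0.01455)·(105) = 344.1 +1.283 +1.527 = 346.911 ft.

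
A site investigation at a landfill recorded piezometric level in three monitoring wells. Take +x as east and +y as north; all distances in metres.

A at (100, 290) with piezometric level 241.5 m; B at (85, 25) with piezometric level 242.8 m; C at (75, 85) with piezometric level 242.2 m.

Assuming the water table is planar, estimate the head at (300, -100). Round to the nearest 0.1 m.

248.5 m

Three-point gradient (reference A): Δ to B = (-15, -265, +1.3), Δ to C = (-25, -205, +0.7).
∂h/∂x = +0.02282, ∂h/∂y = -0.006197 (det = -3550).
h(300, -100) = 241.5 + (+0.02282)·(200) + (-0.006197)·(-390) = 241.5 +4.563 +2.417 = 248.480 m.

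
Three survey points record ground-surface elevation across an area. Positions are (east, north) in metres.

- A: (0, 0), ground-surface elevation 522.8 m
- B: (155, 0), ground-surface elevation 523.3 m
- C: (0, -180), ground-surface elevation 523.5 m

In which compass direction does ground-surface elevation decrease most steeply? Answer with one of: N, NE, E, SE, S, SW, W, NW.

NW

∂z/∂x = (523.3 − 522.8) / (155 − 0) = +0.003226
∂z/∂y = (523.5 − 522.8) / (-180 − 0) = -0.003889
Steepest decrease is along −∇f = (-0.003226 E, +0.003889 N) → northwest.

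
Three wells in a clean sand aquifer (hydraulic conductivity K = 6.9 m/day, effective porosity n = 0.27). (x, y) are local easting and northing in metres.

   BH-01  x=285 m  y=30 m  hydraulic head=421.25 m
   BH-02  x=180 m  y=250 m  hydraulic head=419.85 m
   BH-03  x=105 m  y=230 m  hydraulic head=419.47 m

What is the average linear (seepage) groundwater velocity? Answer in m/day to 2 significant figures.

With h = a·x + b·y + c and BH-01 as origin, the differences give:
  (-105)·a + 220·b = -1.40
  (-180)·a + 200·b = -1.78
Eliminate b (×200 and ×220, subtract): 18600·a = 111.600 → a = ∂h/∂x = +0.006000
Back-substitute: b = ∂h/∂y = -0.003500.
|∇h| = √(0.006000² + -0.003500²) = 0.006946
Seepage velocity v = K·i/n = 6.9 × 0.006946 / 0.27 = 0.1775 m/day.

0.18 m/day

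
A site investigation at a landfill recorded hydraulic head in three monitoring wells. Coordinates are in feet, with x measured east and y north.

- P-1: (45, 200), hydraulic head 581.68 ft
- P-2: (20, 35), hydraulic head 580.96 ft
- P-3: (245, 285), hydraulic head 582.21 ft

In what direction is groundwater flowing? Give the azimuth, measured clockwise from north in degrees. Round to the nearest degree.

Taking P-1 as reference: P-2−P-1 = (-25, -165, -0.72); P-3−P-1 = (200, 85, +0.53).
Determinant of the coordinate differences = (-25)·85 − 200·(-165) = 30875.
∂h/∂x = [(-0.72)·85 − (+0.53)·(-165)] / 30875 = +0.0008502
∂h/∂y = [(-25)·(+0.53) − 200·(-0.72)] / 30875 = +0.004235
Flow direction (−∇h) has components (-0.0008502 E, -0.004235 N).
Azimuth = atan2(E, N) = atan2(-0.0008502, -0.004235) = 191.4° ≈ 191°.

191°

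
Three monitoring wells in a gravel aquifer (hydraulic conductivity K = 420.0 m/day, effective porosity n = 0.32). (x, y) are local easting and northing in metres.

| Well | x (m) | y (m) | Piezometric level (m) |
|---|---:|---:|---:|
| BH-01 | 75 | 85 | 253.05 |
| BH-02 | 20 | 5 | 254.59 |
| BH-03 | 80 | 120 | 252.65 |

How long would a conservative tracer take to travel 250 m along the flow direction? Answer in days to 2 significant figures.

Three-point gradient (reference BH-01): Δ to BH-02 = (-55, -80, +1.54), Δ to BH-03 = (5, 35, -0.40).
∂h/∂x = -0.01436, ∂h/∂y = -0.009377 (det = -1525).
|∇h| = √(-0.01436² + -0.009377²) = 0.01715
Seepage velocity v = K·i/n = 420.0 × 0.01715 / 0.32 = 22.51 m/day.
t = 250 / 22.51 = 11.11 days.

11 days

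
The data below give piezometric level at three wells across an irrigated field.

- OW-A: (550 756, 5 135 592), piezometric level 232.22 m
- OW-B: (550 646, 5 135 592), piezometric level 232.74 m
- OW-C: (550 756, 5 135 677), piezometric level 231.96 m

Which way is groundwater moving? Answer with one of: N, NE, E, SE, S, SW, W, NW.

∂h/∂x = (232.74 − 232.22) / (550646 − 550756) = -0.004727
∂h/∂y = (231.96 − 232.22) / (5135677 − 5135592) = -0.003059
Flow = −∇h = (+0.004727 east, +0.003059 north), which points northeast.

NE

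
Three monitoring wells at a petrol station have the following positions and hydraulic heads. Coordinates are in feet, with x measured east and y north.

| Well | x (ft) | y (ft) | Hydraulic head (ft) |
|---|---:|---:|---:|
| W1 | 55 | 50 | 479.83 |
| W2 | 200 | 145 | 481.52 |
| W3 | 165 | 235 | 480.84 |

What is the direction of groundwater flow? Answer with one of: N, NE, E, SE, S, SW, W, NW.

W

With h = a·x + b·y + c and W1 as origin, the differences give:
  145·a + 95·b = +1.69
  110·a + 185·b = +1.01
Eliminate b (×185 and ×95, subtract): 16375·a = 216.700 → a = ∂h/∂x = +0.01323
Back-substitute: b = ∂h/∂y = -0.002409.
Flow = −∇h = (-0.01323 east, +0.002409 north), which points west.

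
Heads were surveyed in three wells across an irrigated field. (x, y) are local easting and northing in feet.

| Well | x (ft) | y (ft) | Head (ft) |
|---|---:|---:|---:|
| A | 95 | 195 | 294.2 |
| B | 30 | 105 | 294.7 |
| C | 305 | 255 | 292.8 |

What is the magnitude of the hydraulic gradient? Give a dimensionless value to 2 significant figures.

0.0065

Differences from A: to B (Δx, Δy, Δh) = (-65, -90, +0.5); to C = (210, 60, -1.4).
Solve a·Δx + b·Δy = Δh: det = (-65)·60 − 210·(-90) = 15000.
∂h/∂x = [(+0.5)·60 − (-1.4)·(-90)] / 15000 = -0.006400
∂h/∂y = [(-65)·(-1.4) − 210·(+0.5)] / 15000 = -0.0009333
|∇h| = √(-0.006400² + -0.0009333²) = 0.006468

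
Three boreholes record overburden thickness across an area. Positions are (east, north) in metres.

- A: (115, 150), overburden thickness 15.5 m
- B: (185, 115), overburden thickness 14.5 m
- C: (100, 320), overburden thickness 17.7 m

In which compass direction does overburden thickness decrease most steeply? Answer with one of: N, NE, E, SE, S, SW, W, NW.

Taking A as reference: B−A = (70, -35, -1.0); C−A = (-15, 170, +2.2).
Solve a·Δx + b·Δy = Δd: det = 70·170 − (-15)·(-35) = 11375.
∂d/∂x = [(-1.0)·170 − (+2.2)·(-35)] / 11375 = -0.008176
∂d/∂y = [70·(+2.2) − (-15)·(-1.0)] / 11375 = +0.01222
Steepest decrease is along −∇f = (+0.008176 E, -0.01222 N) → southeast.

SE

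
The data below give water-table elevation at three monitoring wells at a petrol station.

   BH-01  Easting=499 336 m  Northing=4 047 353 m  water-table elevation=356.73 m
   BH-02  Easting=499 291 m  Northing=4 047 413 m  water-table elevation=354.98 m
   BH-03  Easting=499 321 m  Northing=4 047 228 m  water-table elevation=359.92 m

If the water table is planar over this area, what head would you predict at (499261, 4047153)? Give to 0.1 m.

Differences from BH-01: to BH-02 (Δx, Δy, Δh) = (-45, 60, -1.75); to BH-03 = (-15, -125, +3.19).
Determinant of the coordinate differences = (-45)·(-125) − (-15)·60 = 6525.
∂h/∂x = [(-1.75)·(-125) − (+3.19)·60] / 6525 = +0.004192
∂h/∂y = [(-45)·(+3.19) − (-15)·(-1.75)] / 6525 = -0.02602
h(499261, 4047153) = 356.73 + (+0.004192)·(-75) + (-0.02602)·(-200) = 356.73 -0.314 +5.205 = 361.620 m.

361.6 m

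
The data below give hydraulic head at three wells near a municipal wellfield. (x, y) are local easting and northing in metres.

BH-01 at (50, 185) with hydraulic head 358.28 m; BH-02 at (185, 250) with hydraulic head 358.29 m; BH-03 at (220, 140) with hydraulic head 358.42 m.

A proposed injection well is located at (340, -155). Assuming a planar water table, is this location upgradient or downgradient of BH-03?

upgradient

Differences from BH-01: to BH-02 (Δx, Δy, Δh) = (135, 65, +0.01); to BH-03 = (170, -45, +0.14).
Determinant of the coordinate differences = 135·(-45) − 170·65 = -17125.
∂h/∂x = [(+0.01)·(-45) − (+0.14)·65] / -17125 = +0.0005577
∂h/∂y = [135·(+0.14) − 170·(+0.01)] / -17125 = -0.001004
Head at (340, -155) = 358.28 + (+0.0005577)·(290) + (-0.001004)·(-340) = 358.78 m.
That is higher than the 358.42 m at BH-03, so the point is upgradient.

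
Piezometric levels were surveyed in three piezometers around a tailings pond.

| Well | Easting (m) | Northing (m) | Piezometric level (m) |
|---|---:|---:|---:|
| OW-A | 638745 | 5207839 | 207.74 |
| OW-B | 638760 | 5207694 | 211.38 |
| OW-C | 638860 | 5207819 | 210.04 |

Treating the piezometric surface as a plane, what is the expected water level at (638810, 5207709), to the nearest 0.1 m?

211.8 m

With h = a·x + b·y + c and OW-A as origin, the differences give:
  15·a + (-145)·b = +3.64
  115·a + (-20)·b = +2.30
Eliminate b (×(-20) and ×(-145), subtract): 16375·a = 260.700 → a = ∂h/∂x = +0.01592
Back-substitute: b = ∂h/∂y = -0.02346.
h(638810, 5207709) = 207.74 + (+0.01592)·(65) + (-0.02346)·(-130) = 207.74 +1.035 +3.049 = 211.824 m.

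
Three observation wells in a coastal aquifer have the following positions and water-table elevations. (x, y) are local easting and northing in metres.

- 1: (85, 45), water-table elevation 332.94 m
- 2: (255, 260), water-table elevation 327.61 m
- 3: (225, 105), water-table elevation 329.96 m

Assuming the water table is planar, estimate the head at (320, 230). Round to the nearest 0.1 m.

326.9 m

With h = a·x + b·y + c and 1 as origin, the differences give:
  170·a + 215·b = -5.33
  140·a + 60·b = -2.98
Eliminate b (×60 and ×215, subtract): -19900·a = 320.900 → a = ∂h/∂x = -0.01613
Back-substitute: b = ∂h/∂y = -0.01204.
h(320, 230) = 332.94 + (-0.01613)·(235) + (-0.01204)·(185) = 332.94 -3.790 -2.227 = 326.923 m.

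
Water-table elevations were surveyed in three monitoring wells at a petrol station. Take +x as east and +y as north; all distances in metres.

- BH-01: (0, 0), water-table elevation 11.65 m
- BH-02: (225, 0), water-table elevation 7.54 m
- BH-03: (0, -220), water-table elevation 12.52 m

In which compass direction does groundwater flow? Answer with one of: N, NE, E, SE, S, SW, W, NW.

E

∂h/∂x = (7.54 − 11.65) / (225 − 0) = -0.01827
∂h/∂y = (12.52 − 11.65) / (-220 − 0) = -0.003955
Flow = −∇h = (+0.01827 east, +0.003955 north), which points east.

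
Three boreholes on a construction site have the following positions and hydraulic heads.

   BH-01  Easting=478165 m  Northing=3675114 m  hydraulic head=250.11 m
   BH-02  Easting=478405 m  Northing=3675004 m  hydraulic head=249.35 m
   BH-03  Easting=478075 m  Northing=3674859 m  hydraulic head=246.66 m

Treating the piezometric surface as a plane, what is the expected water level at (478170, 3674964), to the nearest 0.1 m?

248.2 m

With h = a·x + b·y + c and BH-01 as origin, the differences give:
  240·a + (-110)·b = -0.76
  (-90)·a + (-255)·b = -3.45
Eliminate b (×(-255) and ×(-110), subtract): -71100·a = -185.700 → a = ∂h/∂x = +0.002612
Back-substitute: b = ∂h/∂y = +0.01261.
h(478170, 3674964) = 250.11 + (+0.002612)·(5) + (+0.01261)·(-150) = 250.11 +0.013 -1.891 = 248.232 m.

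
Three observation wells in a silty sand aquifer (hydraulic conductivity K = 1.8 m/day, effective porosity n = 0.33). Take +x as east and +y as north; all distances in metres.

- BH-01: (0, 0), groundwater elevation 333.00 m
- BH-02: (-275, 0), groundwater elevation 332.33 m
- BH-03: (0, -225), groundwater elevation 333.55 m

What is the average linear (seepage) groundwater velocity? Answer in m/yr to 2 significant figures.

∂h/∂x = (332.33 − 333.00) / (-275 − 0) = +0.002436
∂h/∂y = (333.55 − 333.00) / (-225 − 0) = -0.002444
|∇h| = √(0.002436² + -0.002444²) = 0.003451
Seepage velocity v = K·i/n = 1.8 × 0.003451 / 0.33 = 0.01882 m/day = 6.874 m/yr.

6.9 m/yr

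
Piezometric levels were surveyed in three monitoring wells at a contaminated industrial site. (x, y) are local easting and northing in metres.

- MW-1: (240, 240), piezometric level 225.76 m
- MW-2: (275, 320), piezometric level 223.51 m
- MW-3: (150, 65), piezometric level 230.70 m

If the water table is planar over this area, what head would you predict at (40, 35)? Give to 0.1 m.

With h = a·x + b·y + c and MW-1 as origin, the differences give:
  35·a + 80·b = -2.25
  (-90)·a + (-175)·b = +4.94
Eliminate b (×(-175) and ×80, subtract): 1075·a = -1.450 → a = ∂h/∂x = -0.001349
Back-substitute: b = ∂h/∂y = -0.02753.
h(40, 35) = 225.76 + (-0.001349)·(-200) + (-0.02753)·(-205) = 225.76 +0.270 +5.645 = 231.674 m.

231.7 m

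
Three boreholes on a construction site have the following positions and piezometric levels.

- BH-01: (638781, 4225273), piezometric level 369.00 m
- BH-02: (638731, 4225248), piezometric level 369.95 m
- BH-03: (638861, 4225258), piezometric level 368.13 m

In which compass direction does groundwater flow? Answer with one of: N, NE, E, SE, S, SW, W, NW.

NE

With h = a·x + b·y + c and BH-01 as origin, the differences give:
  (-50)·a + (-25)·b = +0.95
  80·a + (-15)·b = -0.87
Eliminate b (×(-15) and ×(-25), subtract): 2750·a = -36.000 → a = ∂h/∂x = -0.01309
Back-substitute: b = ∂h/∂y = -0.01182.
Flow = −∇h = (+0.01309 east, +0.01182 north), which points northeast.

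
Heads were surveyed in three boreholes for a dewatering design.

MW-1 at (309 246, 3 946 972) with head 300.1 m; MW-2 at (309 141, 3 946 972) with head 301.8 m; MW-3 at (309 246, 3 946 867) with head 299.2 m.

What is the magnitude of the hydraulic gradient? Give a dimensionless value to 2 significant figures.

0.018

∂h/∂x = (301.8 − 300.1) / (309141 − 309246) = -0.01619
∂h/∂y = (299.2 − 300.1) / (3946867 − 3946972) = +0.008571
|∇h| = √(-0.01619² + 0.008571²) = 0.01832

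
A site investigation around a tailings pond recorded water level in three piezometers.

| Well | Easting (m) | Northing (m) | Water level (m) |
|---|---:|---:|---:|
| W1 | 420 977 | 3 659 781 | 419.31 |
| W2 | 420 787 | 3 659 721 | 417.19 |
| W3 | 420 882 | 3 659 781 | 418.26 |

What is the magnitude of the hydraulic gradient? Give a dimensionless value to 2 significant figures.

0.011

Differences from W1: to W2 (Δx, Δy, Δh) = (-190, -60, -2.12); to W3 = (-95, 0, -1.05).
Solve a·Δx + b·Δy = Δh: det = (-190)·0 − (-95)·(-60) = -5700.
∂h/∂x = [(-2.12)·0 − (-1.05)·(-60)] / -5700 = +0.01105
∂h/∂y = [(-190)·(-1.05) − (-95)·(-2.12)] / -5700 = +0.0003333
|∇h| = √(0.01105² + 0.0003333²) = 0.01106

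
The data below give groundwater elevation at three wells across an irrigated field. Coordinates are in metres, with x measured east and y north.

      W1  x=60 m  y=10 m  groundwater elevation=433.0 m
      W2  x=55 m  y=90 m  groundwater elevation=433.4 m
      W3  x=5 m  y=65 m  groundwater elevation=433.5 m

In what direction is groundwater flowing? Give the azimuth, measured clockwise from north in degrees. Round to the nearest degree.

137°

Three-point gradient (reference W1): Δ to W2 = (-5, 80, +0.4), Δ to W3 = (-55, 55, +0.5).
∂h/∂x = -0.004364, ∂h/∂y = +0.004727 (det = 4125).
Flow direction (−∇h) has components (+0.004364 E, -0.004727 N).
Azimuth = atan2(E, N) = atan2(+0.004364, -0.004727) = 137.3° ≈ 137°.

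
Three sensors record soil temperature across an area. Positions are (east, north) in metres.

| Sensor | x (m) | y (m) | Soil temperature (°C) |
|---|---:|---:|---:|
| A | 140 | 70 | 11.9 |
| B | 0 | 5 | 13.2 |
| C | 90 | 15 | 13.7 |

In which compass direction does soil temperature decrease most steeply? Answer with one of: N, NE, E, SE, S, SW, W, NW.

N

With T = a·x + b·y + c and A as origin, the differences give:
  (-140)·a + (-65)·b = +1.3
  (-50)·a + (-55)·b = +1.8
Eliminate b (×(-55) and ×(-65), subtract): 4450·a = 45.50 → a = ∂T/∂x = +0.01022
Back-substitute: b = ∂T/∂y = -0.04202.
Steepest decrease is along −∇f = (-0.01022 E, +0.04202 N) → north.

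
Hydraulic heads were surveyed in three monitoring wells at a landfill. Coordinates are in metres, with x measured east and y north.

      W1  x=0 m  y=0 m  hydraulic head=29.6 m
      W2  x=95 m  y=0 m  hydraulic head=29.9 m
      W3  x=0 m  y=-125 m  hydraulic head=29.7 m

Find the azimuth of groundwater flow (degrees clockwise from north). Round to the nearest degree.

∂h/∂x = (29.9 − 29.6) / (95 − 0) = +0.003158
∂h/∂y = (29.7 − 29.6) / (-125 − 0) = -0.0008000
Flow direction (−∇h) has components (-0.003158 E, +0.0008000 N).
Azimuth = atan2(E, N) = atan2(-0.003158, +0.0008000) = 284.2° ≈ 284°.

284°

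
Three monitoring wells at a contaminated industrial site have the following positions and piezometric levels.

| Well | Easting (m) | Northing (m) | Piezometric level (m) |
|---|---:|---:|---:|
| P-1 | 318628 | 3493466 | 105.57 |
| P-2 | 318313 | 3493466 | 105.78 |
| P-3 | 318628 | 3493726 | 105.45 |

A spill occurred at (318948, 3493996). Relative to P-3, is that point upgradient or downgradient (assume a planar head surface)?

∂h/∂x = (105.78 − 105.57) / (318313 − 318628) = -0.0006667
∂h/∂y = (105.45 − 105.57) / (3493726 − 3493466) = -0.0004615
Head at (318948, 3493996) = 105.57 + (-0.0006667)·(320) + (-0.0004615)·(530) = 105.11 m.
That is lower than the 105.45 m at P-3, so the point is downgradient.

downgradient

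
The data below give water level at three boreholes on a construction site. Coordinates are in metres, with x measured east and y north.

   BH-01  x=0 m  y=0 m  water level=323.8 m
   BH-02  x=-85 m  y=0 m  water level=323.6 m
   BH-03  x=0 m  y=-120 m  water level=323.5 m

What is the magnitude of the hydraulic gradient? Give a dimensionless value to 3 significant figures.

∂h/∂x = (323.6 − 323.8) / (-85 − 0) = +0.002353
∂h/∂y = (323.5 − 323.8) / (-120 − 0) = +0.002500
|∇h| = √(0.002353² + 0.002500²) = 0.003433

0.00343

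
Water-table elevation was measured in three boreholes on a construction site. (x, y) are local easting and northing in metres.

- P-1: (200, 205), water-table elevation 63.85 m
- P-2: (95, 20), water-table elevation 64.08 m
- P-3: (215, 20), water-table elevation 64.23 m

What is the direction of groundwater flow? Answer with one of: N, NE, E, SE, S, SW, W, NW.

Differences from P-1: to P-2 (Δx, Δy, Δh) = (-105, -185, +0.23); to P-3 = (15, -185, +0.38).
Determinant of the coordinate differences = (-105)·(-185) − 15·(-185) = 22200.
∂h/∂x = [(+0.23)·(-185) − (+0.38)·(-185)] / 22200 = +0.001250
∂h/∂y = [(-105)·(+0.38) − 15·(+0.23)] / 22200 = -0.001953
Flow = −∇h = (-0.001250 east, +0.001953 north), which points northwest.

NW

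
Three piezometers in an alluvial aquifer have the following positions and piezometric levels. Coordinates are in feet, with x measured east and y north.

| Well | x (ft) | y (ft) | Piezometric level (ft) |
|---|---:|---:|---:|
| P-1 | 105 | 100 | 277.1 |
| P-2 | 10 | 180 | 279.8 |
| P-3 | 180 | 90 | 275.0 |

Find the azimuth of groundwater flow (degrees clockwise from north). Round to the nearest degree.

Three-point gradient (reference P-1): Δ to P-2 = (-95, 80, +2.7), Δ to P-3 = (75, -10, -2.1).
∂h/∂x = -0.02792, ∂h/∂y = +0.0005941 (det = -5050).
Flow direction (−∇h) has components (+0.02792 E, -0.0005941 N).
Azimuth = atan2(E, N) = atan2(+0.02792, -0.0005941) = 91.2° ≈ 091°.

091°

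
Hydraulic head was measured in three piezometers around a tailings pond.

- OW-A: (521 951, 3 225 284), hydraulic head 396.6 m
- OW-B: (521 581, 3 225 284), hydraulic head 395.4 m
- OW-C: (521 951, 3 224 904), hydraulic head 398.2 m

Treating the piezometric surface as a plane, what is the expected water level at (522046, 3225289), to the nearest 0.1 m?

∂h/∂x = (395.4 − 396.6) / (521581 − 521951) = +0.003243
∂h/∂y = (398.2 − 396.6) / (3224904 − 3225284) = -0.004211
h(522046, 3225289) = 396.6 + (+0.003243)·(95) + (-0.004211)·(5) = 396.6 +0.308 -0.021 = 396.887 m.

396.9 m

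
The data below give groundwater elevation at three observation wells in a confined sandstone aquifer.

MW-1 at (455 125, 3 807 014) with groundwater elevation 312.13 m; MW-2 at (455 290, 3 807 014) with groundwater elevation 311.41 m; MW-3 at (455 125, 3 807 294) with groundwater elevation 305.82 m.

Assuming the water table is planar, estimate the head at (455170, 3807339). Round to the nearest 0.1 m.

∂h/∂x = (311.41 − 312.13) / (455290 − 455125) = -0.004364
∂h/∂y = (305.82 − 312.13) / (3807294 − 3807014) = -0.02254
h(455170, 3807339) = 312.13 + (-0.004364)·(45) + (-0.02254)·(325) = 312.13 -0.196 -7.324 = 304.610 m.

304.6 m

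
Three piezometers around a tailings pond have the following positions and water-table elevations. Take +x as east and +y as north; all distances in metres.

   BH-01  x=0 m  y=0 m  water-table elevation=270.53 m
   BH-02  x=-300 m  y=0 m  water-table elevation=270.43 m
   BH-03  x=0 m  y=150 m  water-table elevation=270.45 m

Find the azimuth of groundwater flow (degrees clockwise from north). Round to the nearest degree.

∂h/∂x = (270.43 − 270.53) / (-300 − 0) = +0.0003333
∂h/∂y = (270.45 − 270.53) / (150 − 0) = -0.0005333
Flow direction (−∇h) has components (-0.0003333 E, +0.0005333 N).
Azimuth = atan2(E, N) = atan2(-0.0003333, +0.0005333) = 328.0° ≈ 328°.

328°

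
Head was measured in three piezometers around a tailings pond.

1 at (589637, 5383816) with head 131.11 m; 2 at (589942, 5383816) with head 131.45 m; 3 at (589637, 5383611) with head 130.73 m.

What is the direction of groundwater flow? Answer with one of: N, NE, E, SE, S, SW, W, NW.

SW

∂h/∂x = (131.45 − 131.11) / (589942 − 589637) = +0.001115
∂h/∂y = (130.73 − 131.11) / (5383611 − 5383816) = +0.001854
Flow = −∇h = (-0.001115 east, -0.001854 north), which points southwest.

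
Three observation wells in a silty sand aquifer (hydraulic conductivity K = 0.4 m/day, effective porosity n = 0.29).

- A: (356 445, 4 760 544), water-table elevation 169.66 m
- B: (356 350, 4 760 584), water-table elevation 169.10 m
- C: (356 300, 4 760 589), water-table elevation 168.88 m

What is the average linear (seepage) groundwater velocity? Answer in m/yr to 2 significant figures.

Differences from A: to B (Δx, Δy, Δh) = (-95, 40, -0.56); to C = (-145, 45, -0.78).
Solve a·Δx + b·Δy = Δh: det = (-95)·45 − (-145)·40 = 1525.
∂h/∂x = [(-0.56)·45 − (-0.78)·40] / 1525 = +0.003934
∂h/∂y = [(-95)·(-0.78) − (-145)·(-0.56)] / 1525 = -0.004656
|∇h| = √(0.003934² + -0.004656²) = 0.006095
Seepage velocity v = K·i/n = 0.4 × 0.006095 / 0.29 = 0.008407 m/day = 3.071 m/yr.

3.1 m/yr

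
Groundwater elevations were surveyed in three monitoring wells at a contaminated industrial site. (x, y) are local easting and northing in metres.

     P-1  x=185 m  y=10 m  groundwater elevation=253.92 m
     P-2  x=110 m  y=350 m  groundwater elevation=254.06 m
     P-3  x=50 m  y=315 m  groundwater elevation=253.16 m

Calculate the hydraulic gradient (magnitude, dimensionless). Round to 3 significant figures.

With h = a·x + b·y + c and P-1 as origin, the differences give:
  (-75)·a + 340·b = +0.14
  (-135)·a + 305·b = -0.76
Eliminate b (×305 and ×340, subtract): 23025·a = 301.100 → a = ∂h/∂x = +0.01308
Back-substitute: b = ∂h/∂y = +0.003296.
|∇h| = √(0.01308² + 0.003296²) = 0.01349

0.0135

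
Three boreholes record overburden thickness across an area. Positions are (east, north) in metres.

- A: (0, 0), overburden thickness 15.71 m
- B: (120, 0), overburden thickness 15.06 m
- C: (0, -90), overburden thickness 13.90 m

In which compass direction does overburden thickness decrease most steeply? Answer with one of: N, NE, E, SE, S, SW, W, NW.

∂d/∂x = (15.06 − 15.71) / (120 − 0) = -0.005417
∂d/∂y = (13.90 − 15.71) / (-90 − 0) = +0.02011
Steepest decrease is along −∇f = (+0.005417 E, -0.02011 N) → south.

S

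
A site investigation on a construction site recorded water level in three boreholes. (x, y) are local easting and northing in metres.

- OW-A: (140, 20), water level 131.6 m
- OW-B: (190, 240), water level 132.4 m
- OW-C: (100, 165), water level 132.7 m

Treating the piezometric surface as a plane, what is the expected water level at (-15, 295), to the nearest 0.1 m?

134.3 m

With h = a·x + b·y + c and OW-A as origin, the differences give:
  50·a + 220·b = +0.8
  (-40)·a + 145·b = +1.1
Eliminate b (×145 and ×220, subtract): 16050·a = -126.00 → a = ∂h/∂x = -0.007850
Back-substitute: b = ∂h/∂y = +0.005421.
h(-15, 295) = 131.6 + (-0.007850)·(-155) + (+0.005421)·(275) = 131.6 +1.217 +1.491 = 134.307 m.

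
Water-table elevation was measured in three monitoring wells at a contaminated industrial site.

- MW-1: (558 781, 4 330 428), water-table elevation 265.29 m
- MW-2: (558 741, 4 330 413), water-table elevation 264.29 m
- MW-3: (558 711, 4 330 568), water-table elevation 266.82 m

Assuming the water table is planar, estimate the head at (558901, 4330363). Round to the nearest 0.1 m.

With h = a·x + b·y + c and MW-1 as origin, the differences give:
  (-40)·a + (-15)·b = -1.00
  (-70)·a + 140·b = +1.53
Eliminate b (×140 and ×(-15), subtract): -6650·a = -117.050 → a = ∂h/∂x = +0.01760
Back-substitute: b = ∂h/∂y = +0.01973.
h(558901, 4330363) = 265.29 + (+0.01760)·(120) + (+0.01973)·(-65) = 265.29 +2.112 -1.282 = 266.120 m.

266.1 m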